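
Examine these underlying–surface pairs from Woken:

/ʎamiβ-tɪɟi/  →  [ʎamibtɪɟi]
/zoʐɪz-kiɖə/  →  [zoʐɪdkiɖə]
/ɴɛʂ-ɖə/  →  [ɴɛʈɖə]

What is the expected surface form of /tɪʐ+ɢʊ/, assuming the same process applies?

[tɪɖɢʊ]

The data show regressive manner assimilation: /β/ → [b] before /t/; /z/ → [d] before /k/; /ʂ/ → [ʈ] before /ɖ/. In each pair only manner changes, matching the following consonant, while place and voice stay constant.
/ʐ/ is a voiced retroflex fricative. The following trigger /ɢ/ is a stop, so /ʐ/ must become a stop as well.
Changing only its manner to stop gives [ɖ] — the voiced retroflex stop.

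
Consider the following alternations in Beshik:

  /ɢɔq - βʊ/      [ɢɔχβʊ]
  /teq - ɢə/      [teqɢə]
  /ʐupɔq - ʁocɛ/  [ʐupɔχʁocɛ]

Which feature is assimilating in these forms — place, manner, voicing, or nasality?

The segment that alternates is /q/, which surfaces as [χ] when adjacent to /β/.
The change stop → fricative matches the manner of the following /β/, identifying this as manner assimilation.
The other alternating form patterns the same way: /q/ → [χ] before /ʁ/ (stop → fricative, matching a fricative) — only manner changes, and always toward the following segment.
Nothing changes in [teqɢə]: there the adjacent consonants already agree in manner (/q/ and /ɢ/ are both stops), so this form is consistent with the same rule.

manner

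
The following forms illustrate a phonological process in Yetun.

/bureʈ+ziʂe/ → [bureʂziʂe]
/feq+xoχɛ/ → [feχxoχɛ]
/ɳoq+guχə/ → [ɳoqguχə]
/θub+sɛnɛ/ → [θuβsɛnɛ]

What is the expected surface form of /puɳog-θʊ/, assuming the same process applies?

[puɳoɣθʊ]

The data show regressive manner assimilation: /ʈ/ → [ʂ] before /z/; /q/ → [χ] before /x/; /b/ → [β] before /s/. In each pair only manner changes, matching the following consonant, while place and voice stay constant.
No alternation appears in [ɳoqguχə]: there the adjacent consonants already agree in manner (/q/ and /g/ are both stops), so this form is consistent with the same rule.
/g/ is a voiced velar stop. The following trigger /θ/ is a fricative, so /g/ must become a fricative as well.
A voiced velar fricative is [ɣ], so the surface segment is [ɣ].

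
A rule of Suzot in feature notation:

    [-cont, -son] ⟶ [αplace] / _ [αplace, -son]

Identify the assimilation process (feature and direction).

The rule copies the place features (abbreviated [place]) from the environment onto the target, so the assimilating feature is place.
The conditioning segment sits to the right of the focus bar, meaning the trigger follows the segment that changes — regressive assimilation.

regressive place assimilation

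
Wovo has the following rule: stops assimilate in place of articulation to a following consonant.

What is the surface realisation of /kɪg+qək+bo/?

The rule targets /g/ (voiced velar stop), which sits before the trigger /q/ (uvular).
The voiced uvular stop is [ɢ], so /g/ → [ɢ].
At the second juncture, /k/ likewise becomes [p] adjacent to /b/.

[kɪɢqəpbo]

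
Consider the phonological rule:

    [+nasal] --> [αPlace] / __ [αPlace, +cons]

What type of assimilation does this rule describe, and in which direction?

The rule copies the place features (abbreviated [Place]) from the environment onto the target, so the assimilating feature is place.
The conditioning segment sits to the right of the focus bar, meaning the trigger follows the segment that changes — regressive assimilation.

regressive place assimilation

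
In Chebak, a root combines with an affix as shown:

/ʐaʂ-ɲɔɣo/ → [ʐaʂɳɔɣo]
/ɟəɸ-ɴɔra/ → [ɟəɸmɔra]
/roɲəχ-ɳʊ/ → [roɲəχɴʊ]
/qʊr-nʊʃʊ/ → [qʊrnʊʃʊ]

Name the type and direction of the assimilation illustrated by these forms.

The segment that alternates is /ɲ/, which surfaces as [ɳ] when adjacent to /ʂ/.
The change palatal → retroflex matches the place of the preceding /ʂ/, identifying this as place assimilation.
Manner and voice are unchanged, so the assimilation is partial, not total.
The same holds elsewhere in the data: /ɴ/ → [m] after /ɸ/ (uvular → bilabial, matching bilabial); /ɳ/ → [ɴ] after /χ/ (retroflex → uvular, matching uvular) — only place changes, and always toward the preceding segment.
No alternation appears in [qʊrnʊʃʊ]: there the adjacent consonants already agree in place (/n/ and /r/ are both alveolar), so this form is consistent with the same rule.
The trigger is the preceding segment, so the direction is progressive (perseverative).

progressive place assimilation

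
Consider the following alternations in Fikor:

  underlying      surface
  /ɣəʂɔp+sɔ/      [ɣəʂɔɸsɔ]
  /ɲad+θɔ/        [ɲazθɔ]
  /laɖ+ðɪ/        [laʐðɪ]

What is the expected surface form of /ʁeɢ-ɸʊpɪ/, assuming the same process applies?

The data show regressive manner assimilation: /p/ → [ɸ] before /s/; /d/ → [z] before /θ/; /ɖ/ → [ʐ] before /ð/. In each pair only manner changes, matching the following consonant, while place and voice stay constant.
The rule targets /ɢ/ (voiced uvular stop), which sits before the trigger /ɸ/ (fricative).
A voiced uvular fricative is [ʁ], so the surface segment is [ʁ].

[ʁeʁɸʊpɪ]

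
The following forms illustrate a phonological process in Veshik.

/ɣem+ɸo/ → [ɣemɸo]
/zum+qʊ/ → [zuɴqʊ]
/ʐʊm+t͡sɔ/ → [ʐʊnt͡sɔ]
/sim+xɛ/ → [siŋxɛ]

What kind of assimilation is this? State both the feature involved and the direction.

regressive place assimilation

The segment that alternates is /m/, which surfaces as [ɴ] when adjacent to /q/.
/m/ is bilabial while /q/ is uvular; the output [ɴ] is uvular, matching the trigger — so the feature that spreads is place.
Manner and voice are unchanged, so the assimilation is partial, not total.
Checking the remaining alternations: /m/ → [n] before /t͡s/ (bilabial → alveolar, matching alveolar); /m/ → [ŋ] before /x/ (bilabial → velar, matching velar) — only place changes, and always toward the following segment.
No alternation appears in [ɣemɸo]: there the adjacent consonants already agree in place (/m/ and /ɸ/ are both bilabial), so this form is consistent with the same rule.
Since the segment that changes precedes the conditioning segment, the assimilation is regressive.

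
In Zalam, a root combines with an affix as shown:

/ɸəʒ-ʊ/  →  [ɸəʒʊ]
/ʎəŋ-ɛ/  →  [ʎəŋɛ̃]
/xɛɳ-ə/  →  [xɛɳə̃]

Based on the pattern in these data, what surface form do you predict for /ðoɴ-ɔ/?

The data show progressive nasality assimilation (vowel nasalisation): /ɛ/ → [ɛ̃] after /ŋ/; /ə/ → [ə̃] after /ɳ/ — a vowel is nasalised by an immediately preceding nasal consonant.
No change occurs in [ɸəʒʊ] because the vowel at the boundary is adjacent to an oral consonant, not a nasal (/ʊ/ next to /ʒ/).
The vowel /ɔ/ is adjacent to the preceding nasal /ɴ/, so it acquires [+nasal] and surfaces as [ɔ̃].

[ðoɴɔ̃]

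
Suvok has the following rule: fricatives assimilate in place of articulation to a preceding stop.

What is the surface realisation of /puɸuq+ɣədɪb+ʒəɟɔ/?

[puɸuqʁədɪbβəɟɔ]

/ɣ/ is a voiced velar fricative. The preceding trigger /q/ is uvular, so /ɣ/ must become uvular as well.
A voiced uvular fricative is [ʁ], so the surface segment is [ʁ].
At the second juncture, /ʒ/ likewise becomes [β] adjacent to /b/.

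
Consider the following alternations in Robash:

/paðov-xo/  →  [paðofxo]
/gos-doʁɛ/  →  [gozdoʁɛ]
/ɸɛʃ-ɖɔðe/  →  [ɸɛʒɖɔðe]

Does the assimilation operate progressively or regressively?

The segment that alternates is /v/, which surfaces as [f] when adjacent to /x/.
The change voiced → voiceless matches the voicing of the following /x/, identifying this as voicing assimilation.
Checking the remaining alternations: /s/ → [z] before /d/ (voiceless → voiced, matching voiced); /ʃ/ → [ʒ] before /ɖ/ (voiceless → voiced, matching voiced) — only voicing changes, and always toward the following segment.
The trigger is the following segment, so the direction is regressive (anticipatory).

regressive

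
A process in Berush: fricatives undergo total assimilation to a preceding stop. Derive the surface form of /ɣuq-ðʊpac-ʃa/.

/ð/ is the segment targeted by the rule; it sits immediately after /q/, so it assimilates completely and surfaces as [q].
At the second juncture, /ʃ/ likewise becomes [c] adjacent to /c/.

[ɣuqqʊpacca]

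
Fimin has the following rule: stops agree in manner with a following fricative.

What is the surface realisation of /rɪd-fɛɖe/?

The rule targets /d/ (voiced alveolar stop), which sits before the trigger /f/ (fricative).
The voiced alveolar fricative is [z], so /d/ → [z].

[rɪzfɛɖe]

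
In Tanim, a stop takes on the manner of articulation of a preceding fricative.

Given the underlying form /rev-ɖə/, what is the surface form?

[revʐə]

The rule targets /ɖ/ (voiced retroflex stop), which sits after the trigger /v/ (fricative).
A voiced retroflex fricative is [ʐ], so the surface segment is [ʐ].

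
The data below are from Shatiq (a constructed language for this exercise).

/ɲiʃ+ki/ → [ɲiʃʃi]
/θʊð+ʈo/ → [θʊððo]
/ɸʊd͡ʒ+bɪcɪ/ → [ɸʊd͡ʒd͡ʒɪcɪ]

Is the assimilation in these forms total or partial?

The segment that alternates is /k/, which surfaces as [ʃ] when adjacent to /ʃ/.
The output [ʃ] is identical to the trigger /ʃ/ — every feature (place, manner, voicing) has been copied — so this is total assimilation.
The remaining alternations confirm this: /ʈ/ → [ð] after /ð/; /b/ → [d͡ʒ] after /d͡ʒ/ — in each case the output is a copy of the preceding consonant.

total assimilation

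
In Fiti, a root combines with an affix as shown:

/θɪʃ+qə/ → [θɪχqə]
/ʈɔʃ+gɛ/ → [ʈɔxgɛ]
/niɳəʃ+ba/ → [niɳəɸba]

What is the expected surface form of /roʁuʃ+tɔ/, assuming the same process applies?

[roʁustɔ]

The data show regressive place assimilation: /ʃ/ → [χ] before /q/; /ʃ/ → [x] before /g/; /ʃ/ → [ɸ] before /b/. In each pair only place changes, matching the following consonant, while manner and voice stay constant.
/ʃ/ is a voiceless postalveolar fricative. The following trigger /t/ is alveolar, so /ʃ/ must become alveolar as well.
A voiceless alveolar fricative is [s], so the surface segment is [s].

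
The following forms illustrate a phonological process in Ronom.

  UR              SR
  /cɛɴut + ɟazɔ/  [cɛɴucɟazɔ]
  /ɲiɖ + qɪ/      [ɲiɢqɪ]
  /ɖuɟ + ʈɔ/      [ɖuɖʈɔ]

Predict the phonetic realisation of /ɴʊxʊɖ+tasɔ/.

[ɴʊxʊdtasɔ]

The data show regressive place assimilation: /t/ → [c] before /ɟ/; /ɖ/ → [ɢ] before /q/; /ɟ/ → [ɖ] before /ʈ/. In each pair only place changes, matching the following consonant, while manner and voice stay constant.
/ɖ/ is a voiced retroflex stop. The following trigger /t/ is alveolar, so /ɖ/ must become alveolar as well.
The voiced alveolar stop is [d], so /ɖ/ → [d].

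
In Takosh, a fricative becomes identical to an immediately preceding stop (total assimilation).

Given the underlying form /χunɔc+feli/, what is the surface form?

/f/ is the segment targeted by the rule; it sits immediately after /c/, so it assimilates completely and surfaces as [c].

[χunɔcceli]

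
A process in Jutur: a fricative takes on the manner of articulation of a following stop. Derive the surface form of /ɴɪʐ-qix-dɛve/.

The rule targets /ʐ/ (voiced retroflex fricative), which sits before the trigger /q/ (stop).
A voiced retroflex stop is [ɖ], so the surface segment is [ɖ].
At the second juncture, /x/ likewise becomes [k] adjacent to /d/.

[ɴɪɖqikdɛve]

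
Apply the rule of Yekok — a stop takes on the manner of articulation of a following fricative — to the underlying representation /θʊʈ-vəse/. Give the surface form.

/ʈ/ is a voiceless retroflex stop. The following trigger /v/ is a fricative, so /ʈ/ must become a fricative as well.
A voiceless retroflex fricative is [ʂ], so the surface segment is [ʂ].

[θʊʂvəse]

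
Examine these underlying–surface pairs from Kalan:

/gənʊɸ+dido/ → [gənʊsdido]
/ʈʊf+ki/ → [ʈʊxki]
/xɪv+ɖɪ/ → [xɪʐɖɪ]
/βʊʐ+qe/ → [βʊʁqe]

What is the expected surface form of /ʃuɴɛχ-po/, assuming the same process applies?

The data show regressive place assimilation: /ɸ/ → [s] before /d/; /f/ → [x] before /k/; /v/ → [ʐ] before /ɖ/; /ʐ/ → [ʁ] before /q/. In each pair only place changes, matching the following consonant, while manner and voice stay constant.
The rule targets /χ/ (voiceless uvular fricative), which sits before the trigger /p/ (bilabial).
Changing only its place to bilabial gives [ɸ] — the voiceless bilabial fricative.

[ʃuɴɛɸpo]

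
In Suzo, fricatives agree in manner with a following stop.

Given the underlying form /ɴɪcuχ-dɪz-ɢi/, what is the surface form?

/χ/ is a voiceless uvular fricative. The following trigger /d/ is a stop, so /χ/ must become a stop as well.
Changing only its manner to stop gives [q] — the voiceless uvular stop.
The same rule applies at the second boundary: /z/ → [d] next to /ɢ/.

[ɴɪcuqdɪdɢi]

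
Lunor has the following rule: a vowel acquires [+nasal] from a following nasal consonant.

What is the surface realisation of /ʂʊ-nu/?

[ʂʊ̃nu]

The vowel /ʊ/ is adjacent to the following nasal /n/, so it acquires [+nasal] and surfaces as [ʊ̃].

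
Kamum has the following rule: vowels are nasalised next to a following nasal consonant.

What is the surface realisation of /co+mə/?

/o/ sits next to the nasal /m/ and is therefore nasalised to [õ].

[cõmə]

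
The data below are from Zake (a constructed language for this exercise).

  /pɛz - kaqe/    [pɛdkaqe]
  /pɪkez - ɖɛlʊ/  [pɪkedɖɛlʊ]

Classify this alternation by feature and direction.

regressive manner assimilation

Underlying /z/ is realised as [d] next to /k/; /k/ itself does not change.
The change fricative → stop matches the manner of the following /k/, identifying this as manner assimilation.
Place and voice are unchanged, so the assimilation is partial, not total.
Checking the remaining alternation: /z/ → [d] before /ɖ/ (fricative → stop, matching a stop) — only manner changes, and always toward the following segment.
Since the segment that changes precedes the conditioning segment, the assimilation is regressive.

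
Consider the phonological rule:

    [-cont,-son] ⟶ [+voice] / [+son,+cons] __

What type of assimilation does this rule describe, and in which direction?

The target ([-cont,-son], stops) acquires [+voice] next to a sonorant consonant ([+son,+cons]) — it takes on the voicing of its neighbour, so the feature that spreads is voicing.
The conditioning segment sits to the left of the focus bar, meaning the trigger precedes the segment that changes — progressive assimilation.

progressive voicing assimilation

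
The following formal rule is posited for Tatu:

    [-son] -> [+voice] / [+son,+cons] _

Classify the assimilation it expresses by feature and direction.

progressive voicing assimilation

The target ([-son], obstruents) acquires [+voice] next to a sonorant consonant ([+son,+cons]) — it takes on the voicing of its neighbour, so the feature that spreads is voicing.
Since the environment is written before the underscore, the trigger precedes the target; the direction is progressive.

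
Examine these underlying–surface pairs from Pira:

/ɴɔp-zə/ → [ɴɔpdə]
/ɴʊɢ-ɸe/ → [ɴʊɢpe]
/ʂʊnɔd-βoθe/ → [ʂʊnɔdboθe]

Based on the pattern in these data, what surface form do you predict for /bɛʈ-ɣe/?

The data show progressive manner assimilation: /z/ → [d] after /p/; /ɸ/ → [p] after /ɢ/; /β/ → [b] after /d/. In each pair only manner changes, matching the preceding consonant, while place and voice stay constant.
/ɣ/ is a voiced velar fricative. The preceding trigger /ʈ/ is a stop, so /ɣ/ must become a stop as well.
Changing only its manner to stop gives [g] — the voiced velar stop.

[bɛʈge]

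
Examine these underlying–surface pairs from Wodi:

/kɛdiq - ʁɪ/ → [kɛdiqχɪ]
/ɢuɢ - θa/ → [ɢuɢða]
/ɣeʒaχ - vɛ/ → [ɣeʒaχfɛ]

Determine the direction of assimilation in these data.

progressive

Comparing underlying and surface forms, /ʁ/ → [χ] is the alternation; the neighbouring /q/ is constant.
The change voiced → voiceless matches the voicing of the preceding /q/, identifying this as voicing assimilation.
The same holds elsewhere in the data: /θ/ → [ð] after /ɢ/ (voiceless → voiced, matching voiced); /v/ → [f] after /χ/ (voiced → voiceless, matching voiceless) — only voicing changes, and always toward the preceding segment.
The trigger is the preceding segment, so the direction is progressive (perseverative).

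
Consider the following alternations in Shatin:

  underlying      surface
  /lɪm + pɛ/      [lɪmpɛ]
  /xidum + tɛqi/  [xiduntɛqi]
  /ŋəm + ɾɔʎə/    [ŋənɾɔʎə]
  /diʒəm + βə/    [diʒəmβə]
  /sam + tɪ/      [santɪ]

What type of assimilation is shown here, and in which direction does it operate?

The segment that alternates is /m/, which surfaces as [n] when adjacent to /t/.
/m/ is bilabial while /t/ is alveolar; the output [n] is alveolar, matching the trigger — so the feature that spreads is place.
Manner and voice are unchanged, so the assimilation is partial, not total.
The other alternating form patterns the same way: /m/ → [n] before /ɾ/ (bilabial → alveolar, matching alveolar) — only place changes, and always toward the following segment.
Nothing changes in [lɪmpɛ], [diʒəmβə]: there the adjacent consonants already agree in place (/m/ and /p/ are both bilabial; /m/ and /β/ are both bilabial), so these forms are consistent with the same rule.
The trigger is the following segment, so the direction is regressive (anticipatory).

regressive place assimilation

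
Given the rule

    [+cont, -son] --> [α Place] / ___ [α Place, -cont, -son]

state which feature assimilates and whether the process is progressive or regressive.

The rule copies the place features (abbreviated [Place]) from the environment onto the target, so the assimilating feature is place.
Since the environment is written after the underscore, the trigger follows the target; the direction is regressive.

regressive place assimilation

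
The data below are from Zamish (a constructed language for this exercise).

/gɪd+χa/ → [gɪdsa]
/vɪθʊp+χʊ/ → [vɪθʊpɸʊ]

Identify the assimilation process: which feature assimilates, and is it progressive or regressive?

progressive place assimilation

Underlying /χ/ is realised as [s] next to /d/; /d/ itself does not change.
The change uvular → alveolar matches the place of the preceding /d/, identifying this as place assimilation.
Manner and voice are unchanged, so the assimilation is partial, not total.
The same holds elsewhere in the data: /χ/ → [ɸ] after /p/ (uvular → bilabial, matching bilabial) — only place changes, and always toward the preceding segment.
The trigger is the preceding segment, so the direction is progressive (perseverative).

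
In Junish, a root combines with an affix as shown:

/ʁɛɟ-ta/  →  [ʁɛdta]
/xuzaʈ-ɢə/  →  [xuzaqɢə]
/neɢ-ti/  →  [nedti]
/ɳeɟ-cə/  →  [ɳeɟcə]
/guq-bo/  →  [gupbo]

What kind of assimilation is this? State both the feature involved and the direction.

regressive place assimilation

The segment that alternates is /ɟ/, which surfaces as [d] when adjacent to /t/.
The change palatal → alveolar matches the place of the following /t/, identifying this as place assimilation.
Manner and voice are unchanged, so the assimilation is partial, not total.
The other alternating forms pattern the same way: /ʈ/ → [q] before /ɢ/ (retroflex → uvular, matching uvular); /ɢ/ → [d] before /t/ (uvular → alveolar, matching alveolar); /q/ → [p] before /b/ (uvular → bilabial, matching bilabial) — only place changes, and always toward the following segment.
Nothing changes in [ɳeɟcə]: there the adjacent consonants already agree in place (/ɟ/ and /c/ are both palatal), so this form is consistent with the same rule.
The trigger is the following segment, so the direction is regressive (anticipatory).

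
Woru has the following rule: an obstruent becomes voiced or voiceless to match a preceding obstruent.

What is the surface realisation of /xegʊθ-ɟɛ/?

/ɟ/ is a voiced palatal stop. The preceding trigger /θ/ is voiceless, so /ɟ/ must become voiceless as well.
Changing only its voicing to voiceless gives [c] — the voiceless palatal stop.

[xegʊθcɛ]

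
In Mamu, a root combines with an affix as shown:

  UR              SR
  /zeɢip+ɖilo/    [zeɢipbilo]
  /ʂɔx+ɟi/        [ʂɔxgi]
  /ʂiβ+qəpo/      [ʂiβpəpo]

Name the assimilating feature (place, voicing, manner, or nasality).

Underlying /ɖ/ is realised as [b] next to /p/; /p/ itself does not change.
The change retroflex → bilabial matches the place of the preceding /p/, identifying this as place assimilation.
Checking the remaining alternations: /ɟ/ → [g] after /x/ (palatal → velar, matching velar); /q/ → [p] after /β/ (uvular → bilabial, matching bilabial) — only place changes, and always toward the preceding segment.

place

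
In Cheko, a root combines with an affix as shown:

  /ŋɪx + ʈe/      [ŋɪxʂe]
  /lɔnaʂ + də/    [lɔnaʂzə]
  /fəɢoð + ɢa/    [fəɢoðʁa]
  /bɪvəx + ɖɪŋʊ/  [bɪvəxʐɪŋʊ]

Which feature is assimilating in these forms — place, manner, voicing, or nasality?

manner

Comparing underlying and surface forms, /ʈ/ → [ʂ] is the alternation; the neighbouring /x/ is constant.
The change stop → fricative matches the manner of the preceding /x/, identifying this as manner assimilation.
The other alternating forms pattern the same way: /d/ → [z] after /ʂ/ (stop → fricative, matching a fricative); /ɢ/ → [ʁ] after /ð/ (stop → fricative, matching a fricative); /ɖ/ → [ʐ] after /x/ (stop → fricative, matching a fricative) — only manner changes, and always toward the preceding segment.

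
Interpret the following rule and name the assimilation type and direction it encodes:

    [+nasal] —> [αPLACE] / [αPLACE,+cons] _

The rule copies the place features (abbreviated [PLACE]) from the environment onto the target, so the assimilating feature is place.
The conditioning segment sits to the left of the focus bar, meaning the trigger precedes the segment that changes — progressive assimilation.

progressive place assimilation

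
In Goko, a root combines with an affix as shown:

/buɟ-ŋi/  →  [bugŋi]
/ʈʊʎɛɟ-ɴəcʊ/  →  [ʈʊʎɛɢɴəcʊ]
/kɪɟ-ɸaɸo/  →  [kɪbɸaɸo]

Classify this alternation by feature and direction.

Underlying /ɟ/ is realised as [g] next to /ŋ/; /ŋ/ itself does not change.
The change palatal → velar matches the place of the following /ŋ/, identifying this as place assimilation.
Manner and voice are unchanged, so the assimilation is partial, not total.
Checking the remaining alternations: /ɟ/ → [ɢ] before /ɴ/ (palatal → uvular, matching uvular); /ɟ/ → [b] before /ɸ/ (palatal → bilabial, matching bilabial) — only place changes, and always toward the following segment.
Since the segment that changes precedes the conditioning segment, the assimilation is regressive.

regressive place assimilation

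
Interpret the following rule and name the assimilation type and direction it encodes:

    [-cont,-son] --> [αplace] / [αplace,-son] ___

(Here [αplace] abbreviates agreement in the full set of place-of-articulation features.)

progressive place assimilation

The shared variable α links the value of the place features (abbreviated [place]) on the target to the same value on the neighbouring segment, so place is the feature that assimilates.
The conditioning segment sits to the left of the focus bar, meaning the trigger precedes the segment that changes — progressive assimilation.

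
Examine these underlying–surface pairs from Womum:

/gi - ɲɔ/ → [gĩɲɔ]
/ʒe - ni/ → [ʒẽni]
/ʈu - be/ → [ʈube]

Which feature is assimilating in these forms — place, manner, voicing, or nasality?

The vowel /i/ surfaces as nasalised [ĩ] next to the following nasal /ɲ/ — it has acquired the [+nasal] feature of its neighbour.
Likewise in the remaining data: /e/ → [ẽ] before /n/ — each time a vowel is nasalised next to a following nasal.
No change occurs in [ʈube] because the vowel at the boundary is adjacent to an oral consonant, not a nasal (/u/ next to /b/).

nasality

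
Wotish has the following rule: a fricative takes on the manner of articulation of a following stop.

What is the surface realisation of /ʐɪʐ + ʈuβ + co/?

[ʐɪɖʈubco]

The rule targets /ʐ/ (voiced retroflex fricative), which sits before the trigger /ʈ/ (stop).
A voiced retroflex stop is [ɖ], so the surface segment is [ɖ].
The same rule applies at the second boundary: /β/ → [b] next to /c/.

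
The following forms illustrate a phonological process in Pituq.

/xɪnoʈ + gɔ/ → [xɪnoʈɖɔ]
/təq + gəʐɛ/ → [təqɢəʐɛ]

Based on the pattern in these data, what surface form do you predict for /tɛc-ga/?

[tɛcɟa]

The data show progressive place assimilation: /g/ → [ɖ] after /ʈ/; /g/ → [ɢ] after /q/. In each pair only place changes, matching the preceding consonant, while manner and voice stay constant.
The rule targets /g/ (voiced velar stop), which sits after the trigger /c/ (palatal).
A voiced palatal stop is [ɟ], so the surface segment is [ɟ].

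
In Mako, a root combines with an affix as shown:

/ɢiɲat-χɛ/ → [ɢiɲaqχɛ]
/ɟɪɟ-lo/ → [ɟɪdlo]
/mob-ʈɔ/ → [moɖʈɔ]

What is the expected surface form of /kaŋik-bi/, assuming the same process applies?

[kaŋipbi]

The data show regressive place assimilation: /t/ → [q] before /χ/; /ɟ/ → [d] before /l/; /b/ → [ɖ] before /ʈ/. In each pair only place changes, matching the following consonant, while manner and voice stay constant.
/k/ is a voiceless velar stop. The following trigger /b/ is bilabial, so /k/ must become bilabial as well.
Changing only its place to bilabial gives [p] — the voiceless bilabial stop.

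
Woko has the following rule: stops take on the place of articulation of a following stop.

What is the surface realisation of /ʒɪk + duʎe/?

[ʒɪtduʎe]

The rule targets /k/ (voiceless velar stop), which sits before the trigger /d/ (alveolar).
A voiceless alveolar stop is [t], so the surface segment is [t].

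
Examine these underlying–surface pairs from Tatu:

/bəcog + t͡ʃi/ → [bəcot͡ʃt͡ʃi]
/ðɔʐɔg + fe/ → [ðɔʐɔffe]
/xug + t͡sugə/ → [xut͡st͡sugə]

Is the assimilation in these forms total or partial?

Comparing underlying and surface forms, /g/ → [t͡ʃ] is the alternation; the neighbouring /t͡ʃ/ is constant.
The output [t͡ʃ] is identical to the trigger /t͡ʃ/ — every feature (place, manner, voicing) has been copied — so this is total assimilation.
The other forms behave the same way: /g/ → [f] before /f/; /g/ → [t͡s] before /t͡s/ — in each case the output is a copy of the following consonant.

total assimilation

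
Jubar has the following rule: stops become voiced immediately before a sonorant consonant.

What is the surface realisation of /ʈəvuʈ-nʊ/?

The rule targets /ʈ/ (voiceless retroflex stop), which sits before the trigger /n/ (voiced).
The voiced retroflex stop is [ɖ], so /ʈ/ → [ɖ].

[ʈəvuɖnʊ]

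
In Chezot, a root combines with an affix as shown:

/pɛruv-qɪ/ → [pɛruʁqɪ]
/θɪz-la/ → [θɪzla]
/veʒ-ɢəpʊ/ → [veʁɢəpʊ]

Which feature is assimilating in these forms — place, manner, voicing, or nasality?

The segment that alternates is /v/, which surfaces as [ʁ] when adjacent to /q/.
The change labiodental → uvular matches the place of the following /q/, identifying this as place assimilation.
The same holds elsewhere in the data: /ʒ/ → [ʁ] before /ɢ/ (postalveolar → uvular, matching uvular) — only place changes, and always toward the following segment.
No alternation appears in [θɪzla]: there the adjacent consonants already agree in place (/z/ and /l/ are both alveolar), so this form is consistent with the same rule.

place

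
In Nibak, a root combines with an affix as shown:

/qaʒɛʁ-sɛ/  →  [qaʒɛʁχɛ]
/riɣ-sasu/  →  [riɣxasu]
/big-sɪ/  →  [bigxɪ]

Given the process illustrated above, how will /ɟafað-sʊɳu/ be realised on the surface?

The data show progressive place assimilation: /s/ → [χ] after /ʁ/; /s/ → [x] after /ɣ/; /s/ → [x] after /g/. In each pair only place changes, matching the preceding consonant, while manner and voice stay constant.
/s/ is a voiceless alveolar fricative. The preceding trigger /ð/ is dental, so /s/ must become dental as well.
A voiceless dental fricative is [θ], so the surface segment is [θ].

[ɟafaðθʊɳu]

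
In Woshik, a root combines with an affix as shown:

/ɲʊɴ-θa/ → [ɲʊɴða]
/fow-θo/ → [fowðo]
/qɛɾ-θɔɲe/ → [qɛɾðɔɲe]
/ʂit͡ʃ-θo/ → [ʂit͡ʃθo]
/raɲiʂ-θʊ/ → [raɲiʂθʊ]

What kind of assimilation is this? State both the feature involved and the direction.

progressive voicing assimilation

The segment that alternates is /θ/, which surfaces as [ð] when adjacent to /ɴ/.
The change voiceless → voiced matches the voicing of the preceding /ɴ/, identifying this as voicing assimilation.
Place and manner are unchanged, so the assimilation is partial, not total.
The other alternating forms pattern the same way: /θ/ → [ð] after /w/ (voiceless → voiced, matching voiced); /θ/ → [ð] after /ɾ/ (voiceless → voiced, matching voiced) — only voicing changes, and always toward the preceding segment.
No alternation appears in [ʂit͡ʃθo], [raɲiʂθʊ]: there the adjacent consonants already agree in voicing (/θ/ and /t͡ʃ/ are both voiceless; /θ/ and /ʂ/ are both voiceless), so these forms are consistent with the same rule.
Since the segment that changes follows the conditioning segment, the assimilation is progressive.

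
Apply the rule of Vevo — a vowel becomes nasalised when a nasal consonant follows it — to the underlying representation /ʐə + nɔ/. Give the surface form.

The vowel /ə/ is adjacent to the following nasal /n/, so it acquires [+nasal] and surfaces as [ə̃].

[ʐə̃nɔ]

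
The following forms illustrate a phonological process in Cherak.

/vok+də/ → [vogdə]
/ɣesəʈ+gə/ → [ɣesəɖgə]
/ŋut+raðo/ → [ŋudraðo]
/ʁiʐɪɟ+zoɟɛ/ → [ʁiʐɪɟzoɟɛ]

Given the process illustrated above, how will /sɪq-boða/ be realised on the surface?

The data show regressive voicing assimilation: /k/ → [g] before /d/; /ʈ/ → [ɖ] before /g/; /t/ → [d] before /r/. In each pair only voicing changes, matching the following consonant, while place and manner stay constant.
Nothing changes in [ʁiʐɪɟzoɟɛ]: there the adjacent consonants already agree in voicing (/ɟ/ and /z/ are both voiced), so this form is consistent with the same rule.
/q/ is a voiceless uvular stop. The following trigger /b/ is voiced, so /q/ must become voiced as well.
The voiced uvular stop is [ɢ], so /q/ → [ɢ].

[sɪɢboða]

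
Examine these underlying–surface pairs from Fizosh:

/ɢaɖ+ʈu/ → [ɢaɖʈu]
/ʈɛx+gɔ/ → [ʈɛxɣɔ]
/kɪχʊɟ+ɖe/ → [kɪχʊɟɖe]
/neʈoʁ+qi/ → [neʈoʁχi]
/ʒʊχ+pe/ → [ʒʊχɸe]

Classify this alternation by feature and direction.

progressive manner assimilation

The segment that alternates is /g/, which surfaces as [ɣ] when adjacent to /x/.
The change stop → fricative matches the manner of the preceding /x/, identifying this as manner assimilation.
Place and voice are unchanged, so the assimilation is partial, not total.
The other alternating forms pattern the same way: /q/ → [χ] after /ʁ/ (stop → fricative, matching a fricative); /p/ → [ɸ] after /χ/ (stop → fricative, matching a fricative) — only manner changes, and always toward the preceding segment.
No alternation appears in [ɢaɖʈu], [kɪχʊɟɖe]: there the adjacent consonants already agree in manner (/ʈ/ and /ɖ/ are both stops; /ɖ/ and /ɟ/ are both stops), so these forms are consistent with the same rule.
Since the segment that changes follows the conditioning segment, the assimilation is progressive.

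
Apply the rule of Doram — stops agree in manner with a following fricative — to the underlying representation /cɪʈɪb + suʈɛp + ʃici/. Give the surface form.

[cɪʈɪβsuʈɛɸʃici]

/b/ is a voiced bilabial stop. The following trigger /s/ is a fricative, so /b/ must become a fricative as well.
Changing only its manner to fricative gives [β] — the voiced bilabial fricative.
At the second juncture, /p/ likewise becomes [ɸ] adjacent to /ʃ/.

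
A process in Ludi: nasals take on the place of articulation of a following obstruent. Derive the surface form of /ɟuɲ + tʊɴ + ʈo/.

[ɟuntʊɳʈo]

The rule targets /ɲ/ (voiced palatal nasal), which sits before the trigger /t/ (alveolar).
The voiced alveolar nasal is [n], so /ɲ/ → [n].
At the second juncture, /ɴ/ likewise becomes [ɳ] adjacent to /ʈ/.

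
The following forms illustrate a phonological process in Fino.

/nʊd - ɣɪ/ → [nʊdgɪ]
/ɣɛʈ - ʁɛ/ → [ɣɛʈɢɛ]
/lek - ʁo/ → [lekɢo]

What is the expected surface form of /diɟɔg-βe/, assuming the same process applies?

[diɟɔgbe]

The data show progressive manner assimilation: /ɣ/ → [g] after /d/; /ʁ/ → [ɢ] after /ʈ/; /ʁ/ → [ɢ] after /k/. In each pair only manner changes, matching the preceding consonant, while place and voice stay constant.
The rule targets /β/ (voiced bilabial fricative), which sits after the trigger /g/ (stop).
A voiced bilabial stop is [b], so the surface segment is [b].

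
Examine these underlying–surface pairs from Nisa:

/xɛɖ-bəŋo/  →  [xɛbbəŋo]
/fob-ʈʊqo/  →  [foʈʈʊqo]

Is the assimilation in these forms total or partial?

total assimilation

The segment that alternates is /b/, which surfaces as [ʈ] when adjacent to /ʈ/.
The output [ʈ] is identical to the trigger /ʈ/ — every feature (place, manner, voicing) has been copied — so this is total assimilation.
The remaining alternation confirms this: /ɖ/ → [b] before /b/ — in each case the output is a copy of the following consonant.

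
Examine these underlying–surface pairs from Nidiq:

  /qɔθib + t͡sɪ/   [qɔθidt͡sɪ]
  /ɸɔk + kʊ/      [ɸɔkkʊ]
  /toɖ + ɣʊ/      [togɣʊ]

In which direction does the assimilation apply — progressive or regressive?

The segment that alternates is /b/, which surfaces as [d] when adjacent to /t͡s/.
/b/ is bilabial while /t͡s/ is alveolar; the output [d] is alveolar, matching the trigger — so the feature that spreads is place.
Checking the remaining alternation: /ɖ/ → [g] before /ɣ/ (retroflex → velar, matching velar) — only place changes, and always toward the following segment.
No alternation appears in [ɸɔkkʊ]: there the adjacent consonants already agree in place (/k/ and /k/ are both velar), so this form is consistent with the same rule.
The trigger is the following segment, so the direction is regressive (anticipatory).

regressive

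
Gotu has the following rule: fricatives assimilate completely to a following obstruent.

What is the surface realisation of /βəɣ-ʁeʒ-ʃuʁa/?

[βəʁʁeʃʃuʁa]

/ɣ/ is the segment targeted by the rule; it sits immediately before /ʁ/, so it assimilates completely and surfaces as [ʁ].
The same rule applies at the second boundary: /ʒ/ → [ʃ] next to /ʃ/.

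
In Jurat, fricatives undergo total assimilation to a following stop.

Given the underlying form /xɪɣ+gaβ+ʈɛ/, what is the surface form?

[xɪggaʈʈɛ]

/ɣ/ is the segment targeted by the rule; it sits immediately before /g/, so it assimilates completely and surfaces as [g].
The same rule applies at the second boundary: /β/ → [ʈ] next to /ʈ/.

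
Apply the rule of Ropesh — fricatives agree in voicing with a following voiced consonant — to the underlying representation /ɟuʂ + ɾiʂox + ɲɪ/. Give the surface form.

[ɟuʐɾiʂoɣɲɪ]

/ʂ/ is a voiceless retroflex fricative. The following trigger /ɾ/ is voiced, so /ʂ/ must become voiced as well.
A voiced retroflex fricative is [ʐ], so the surface segment is [ʐ].
The same rule applies at the second boundary: /x/ → [ɣ] next to /ɲ/.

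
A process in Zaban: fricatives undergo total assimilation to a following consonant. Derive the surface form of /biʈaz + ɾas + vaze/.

/z/ is the segment targeted by the rule; it sits immediately before /ɾ/, so it assimilates completely and surfaces as [ɾ].
At the second juncture, /s/ likewise becomes [v] adjacent to /v/.

[biʈaɾɾavvaze]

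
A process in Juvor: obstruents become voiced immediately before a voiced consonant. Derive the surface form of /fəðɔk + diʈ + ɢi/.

The rule targets /k/ (voiceless velar stop), which sits before the trigger /d/ (voiced).
A voiced velar stop is [g], so the surface segment is [g].
At the second juncture, /ʈ/ likewise becomes [ɖ] adjacent to /ɢ/.

[fəðɔgdiɖɢi]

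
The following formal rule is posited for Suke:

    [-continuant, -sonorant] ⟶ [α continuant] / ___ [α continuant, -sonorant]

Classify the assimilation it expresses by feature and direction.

The rule copies [continuant] (continuancy) from the environment onto the target stops; since [±continuant] encodes the stop/fricative manner contrast, the assimilating dimension is manner.
Since the environment is written after the underscore, the trigger follows the target; the direction is regressive.

regressive manner assimilation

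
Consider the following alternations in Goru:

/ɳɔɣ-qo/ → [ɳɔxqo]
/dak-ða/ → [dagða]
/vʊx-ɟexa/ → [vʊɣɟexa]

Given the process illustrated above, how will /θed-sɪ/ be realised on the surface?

[θetsɪ]

The data show regressive voicing assimilation: /ɣ/ → [x] before /q/; /k/ → [g] before /ð/; /x/ → [ɣ] before /ɟ/. In each pair only voicing changes, matching the following consonant, while place and manner stay constant.
/d/ is a voiced alveolar stop. The following trigger /s/ is voiceless, so /d/ must become voiceless as well.
A voiceless alveolar stop is [t], so the surface segment is [t].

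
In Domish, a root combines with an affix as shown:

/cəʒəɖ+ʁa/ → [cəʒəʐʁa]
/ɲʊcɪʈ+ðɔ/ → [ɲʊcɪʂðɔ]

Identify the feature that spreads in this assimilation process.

manner

The segment that alternates is /ɖ/, which surfaces as [ʐ] when adjacent to /ʁ/.
/ɖ/ is a stop while /ʁ/ is a fricative; the output [ʐ] is a fricative, matching the trigger — so the feature that spreads is manner.
The same holds elsewhere in the data: /ʈ/ → [ʂ] before /ð/ (stop → fricative, matching a fricative) — only manner changes, and always toward the following segment.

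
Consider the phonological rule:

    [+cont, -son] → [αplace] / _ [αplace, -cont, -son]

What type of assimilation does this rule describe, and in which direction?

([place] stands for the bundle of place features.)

regressive place assimilation

The shared variable α links the value of the place features (abbreviated [place]) on the target to the same value on the neighbouring segment, so place is the feature that assimilates.
Since the environment is written after the underscore, the trigger follows the target; the direction is regressive.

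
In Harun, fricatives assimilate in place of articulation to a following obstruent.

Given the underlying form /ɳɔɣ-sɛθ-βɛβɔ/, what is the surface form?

[ɳɔzsɛɸβɛβɔ]

/ɣ/ is a voiced velar fricative. The following trigger /s/ is alveolar, so /ɣ/ must become alveolar as well.
The voiced alveolar fricative is [z], so /ɣ/ → [z].
At the second juncture, /θ/ likewise becomes [ɸ] adjacent to /β/.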